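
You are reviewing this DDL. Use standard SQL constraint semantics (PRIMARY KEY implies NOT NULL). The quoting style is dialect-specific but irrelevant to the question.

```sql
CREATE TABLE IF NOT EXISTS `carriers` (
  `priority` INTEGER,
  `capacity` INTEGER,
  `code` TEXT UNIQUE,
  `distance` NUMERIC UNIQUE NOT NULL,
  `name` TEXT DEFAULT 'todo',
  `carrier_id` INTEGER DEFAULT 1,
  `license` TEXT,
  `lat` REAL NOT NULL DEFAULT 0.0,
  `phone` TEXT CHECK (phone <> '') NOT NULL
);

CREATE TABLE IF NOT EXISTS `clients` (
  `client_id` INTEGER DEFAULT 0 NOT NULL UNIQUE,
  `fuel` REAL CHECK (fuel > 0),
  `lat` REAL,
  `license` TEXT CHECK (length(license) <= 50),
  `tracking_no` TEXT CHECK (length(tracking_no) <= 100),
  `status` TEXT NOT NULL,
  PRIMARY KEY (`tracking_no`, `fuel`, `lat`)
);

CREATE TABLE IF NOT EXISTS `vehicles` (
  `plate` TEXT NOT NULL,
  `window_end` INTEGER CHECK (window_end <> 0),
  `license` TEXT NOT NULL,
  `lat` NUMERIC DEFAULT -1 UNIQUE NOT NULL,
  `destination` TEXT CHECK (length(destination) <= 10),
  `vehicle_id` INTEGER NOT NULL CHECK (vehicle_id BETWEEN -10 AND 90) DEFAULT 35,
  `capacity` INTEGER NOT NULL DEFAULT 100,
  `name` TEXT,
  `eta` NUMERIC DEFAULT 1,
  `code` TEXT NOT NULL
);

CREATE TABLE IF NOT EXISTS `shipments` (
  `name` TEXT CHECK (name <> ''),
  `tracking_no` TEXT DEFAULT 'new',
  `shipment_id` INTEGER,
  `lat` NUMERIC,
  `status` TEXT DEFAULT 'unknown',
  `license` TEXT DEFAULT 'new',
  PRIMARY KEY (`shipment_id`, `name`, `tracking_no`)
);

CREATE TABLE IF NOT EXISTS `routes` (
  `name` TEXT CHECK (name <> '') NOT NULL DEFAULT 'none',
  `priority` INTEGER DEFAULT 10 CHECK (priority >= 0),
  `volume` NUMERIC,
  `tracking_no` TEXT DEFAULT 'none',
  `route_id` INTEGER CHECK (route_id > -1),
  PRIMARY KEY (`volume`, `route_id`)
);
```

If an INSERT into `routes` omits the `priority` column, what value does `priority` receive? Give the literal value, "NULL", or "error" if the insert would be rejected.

10

priority has an explicit DEFAULT 10.
When the column is omitted from an INSERT, that default is used.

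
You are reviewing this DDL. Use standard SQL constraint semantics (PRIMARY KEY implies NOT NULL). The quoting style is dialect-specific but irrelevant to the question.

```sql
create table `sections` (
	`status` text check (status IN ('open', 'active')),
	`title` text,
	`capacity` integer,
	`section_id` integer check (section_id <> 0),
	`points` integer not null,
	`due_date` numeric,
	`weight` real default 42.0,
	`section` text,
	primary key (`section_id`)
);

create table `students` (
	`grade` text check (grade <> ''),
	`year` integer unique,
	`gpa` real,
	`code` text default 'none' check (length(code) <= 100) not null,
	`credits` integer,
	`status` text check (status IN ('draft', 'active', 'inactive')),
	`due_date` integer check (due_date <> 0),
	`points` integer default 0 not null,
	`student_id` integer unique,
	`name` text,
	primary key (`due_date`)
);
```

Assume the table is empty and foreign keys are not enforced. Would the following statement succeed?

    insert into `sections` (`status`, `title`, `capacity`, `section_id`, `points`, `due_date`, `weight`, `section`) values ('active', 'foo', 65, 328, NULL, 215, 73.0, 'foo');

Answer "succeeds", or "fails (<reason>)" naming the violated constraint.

points is explicitly set to NULL, but points is declared NOT NULL.

fails (NOT NULL on points)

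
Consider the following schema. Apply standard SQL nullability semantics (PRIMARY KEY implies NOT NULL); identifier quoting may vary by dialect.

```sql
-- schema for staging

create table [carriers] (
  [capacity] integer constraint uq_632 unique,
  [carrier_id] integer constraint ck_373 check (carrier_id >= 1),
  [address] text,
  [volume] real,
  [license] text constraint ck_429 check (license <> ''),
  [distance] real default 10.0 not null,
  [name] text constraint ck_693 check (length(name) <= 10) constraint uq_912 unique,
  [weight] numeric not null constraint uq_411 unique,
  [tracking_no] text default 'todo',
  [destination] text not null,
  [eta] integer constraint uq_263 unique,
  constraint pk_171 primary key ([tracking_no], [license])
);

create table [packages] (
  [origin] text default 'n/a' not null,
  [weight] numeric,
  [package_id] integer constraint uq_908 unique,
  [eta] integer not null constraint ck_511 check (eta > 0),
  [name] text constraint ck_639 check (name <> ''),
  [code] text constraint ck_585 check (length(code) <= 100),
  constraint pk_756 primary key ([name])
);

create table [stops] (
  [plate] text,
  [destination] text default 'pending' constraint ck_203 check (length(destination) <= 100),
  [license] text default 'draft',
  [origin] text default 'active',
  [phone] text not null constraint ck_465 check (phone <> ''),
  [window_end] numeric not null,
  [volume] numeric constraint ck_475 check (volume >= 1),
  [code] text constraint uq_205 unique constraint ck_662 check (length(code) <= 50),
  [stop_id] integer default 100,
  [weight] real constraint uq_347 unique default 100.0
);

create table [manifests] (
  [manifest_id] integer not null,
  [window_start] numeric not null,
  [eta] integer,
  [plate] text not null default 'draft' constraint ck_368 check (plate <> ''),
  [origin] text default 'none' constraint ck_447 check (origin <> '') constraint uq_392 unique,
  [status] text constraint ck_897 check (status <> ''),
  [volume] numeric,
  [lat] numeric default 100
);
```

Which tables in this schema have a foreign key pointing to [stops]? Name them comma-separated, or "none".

none

No REFERENCES clause anywhere in the schema names stops.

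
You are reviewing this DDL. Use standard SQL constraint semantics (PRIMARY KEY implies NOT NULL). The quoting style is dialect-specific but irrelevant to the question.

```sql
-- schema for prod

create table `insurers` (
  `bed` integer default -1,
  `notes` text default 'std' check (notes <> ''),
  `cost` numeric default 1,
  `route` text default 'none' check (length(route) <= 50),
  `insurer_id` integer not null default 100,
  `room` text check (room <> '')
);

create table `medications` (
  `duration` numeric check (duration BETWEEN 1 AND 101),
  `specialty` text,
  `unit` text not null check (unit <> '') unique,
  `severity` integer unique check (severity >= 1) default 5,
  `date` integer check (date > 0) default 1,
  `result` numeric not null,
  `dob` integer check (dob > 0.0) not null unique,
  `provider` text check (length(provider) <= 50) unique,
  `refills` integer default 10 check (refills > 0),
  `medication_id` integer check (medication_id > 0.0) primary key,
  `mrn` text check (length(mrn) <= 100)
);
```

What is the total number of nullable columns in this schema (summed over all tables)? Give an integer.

insurers: 5 nullable (bed, notes, cost, route, room — PK none and explicit NOT NULL columns excluded).
medications: 7 nullable (duration, specialty, severity, date, provider, refills, mrn — PK (medication_id) and explicit NOT NULL columns excluded).
Total: 5 + 7 = 12.

12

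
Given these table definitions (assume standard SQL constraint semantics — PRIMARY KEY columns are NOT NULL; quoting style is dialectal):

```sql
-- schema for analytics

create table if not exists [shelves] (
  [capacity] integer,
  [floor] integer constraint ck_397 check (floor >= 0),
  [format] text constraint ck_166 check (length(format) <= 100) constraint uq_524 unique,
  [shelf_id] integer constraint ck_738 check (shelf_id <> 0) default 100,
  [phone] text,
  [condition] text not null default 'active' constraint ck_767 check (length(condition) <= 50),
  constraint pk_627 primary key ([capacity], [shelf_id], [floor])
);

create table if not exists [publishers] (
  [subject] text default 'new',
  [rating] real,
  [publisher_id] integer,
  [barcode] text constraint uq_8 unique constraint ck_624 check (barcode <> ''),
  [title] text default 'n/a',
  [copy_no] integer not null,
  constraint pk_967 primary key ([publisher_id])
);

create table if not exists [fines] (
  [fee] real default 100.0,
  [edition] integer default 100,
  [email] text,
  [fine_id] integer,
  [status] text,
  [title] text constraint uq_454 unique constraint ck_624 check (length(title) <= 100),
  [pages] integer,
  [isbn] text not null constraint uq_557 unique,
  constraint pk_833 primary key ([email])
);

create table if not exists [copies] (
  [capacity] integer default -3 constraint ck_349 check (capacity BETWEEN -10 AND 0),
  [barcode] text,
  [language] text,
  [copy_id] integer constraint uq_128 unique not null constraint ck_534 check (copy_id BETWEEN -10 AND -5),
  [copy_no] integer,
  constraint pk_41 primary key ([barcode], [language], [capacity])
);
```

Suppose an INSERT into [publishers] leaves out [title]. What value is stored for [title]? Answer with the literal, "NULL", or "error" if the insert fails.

'n/a'

title has an explicit DEFAULT 'n/a'.
When the column is omitted from an INSERT, that default is used.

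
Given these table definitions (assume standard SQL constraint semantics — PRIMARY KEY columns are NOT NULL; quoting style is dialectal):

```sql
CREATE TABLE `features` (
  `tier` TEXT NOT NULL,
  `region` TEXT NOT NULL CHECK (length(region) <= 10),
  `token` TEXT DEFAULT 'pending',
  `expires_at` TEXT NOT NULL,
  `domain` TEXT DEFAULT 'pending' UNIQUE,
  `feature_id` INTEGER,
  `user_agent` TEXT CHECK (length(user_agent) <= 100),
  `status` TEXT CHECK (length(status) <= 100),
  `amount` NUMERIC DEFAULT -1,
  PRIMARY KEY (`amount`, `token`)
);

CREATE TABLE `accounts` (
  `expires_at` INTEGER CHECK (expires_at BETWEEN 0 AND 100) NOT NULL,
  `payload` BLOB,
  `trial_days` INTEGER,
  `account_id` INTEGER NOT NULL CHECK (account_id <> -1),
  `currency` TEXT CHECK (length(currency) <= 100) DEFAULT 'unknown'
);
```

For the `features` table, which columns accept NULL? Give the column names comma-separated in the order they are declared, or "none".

domain, feature_id, user_agent, status

- tier: declared NOT NULL → not nullable.
- region: declared NOT NULL → not nullable.
- token: part of the PRIMARY KEY, which implies NOT NULL → not nullable.
- expires_at: declared NOT NULL → not nullable.
- domain: UNIQUE does not imply NOT NULL → nullable.
- feature_id: no NOT NULL constraint applies → nullable.
- user_agent: CHECK does not forbid NULL (a CHECK constraint passes when its expression is NULL) → nullable.
- status: CHECK does not forbid NULL (a CHECK constraint passes when its expression is NULL) → nullable.
- amount: part of the PRIMARY KEY, which implies NOT NULL → not nullable.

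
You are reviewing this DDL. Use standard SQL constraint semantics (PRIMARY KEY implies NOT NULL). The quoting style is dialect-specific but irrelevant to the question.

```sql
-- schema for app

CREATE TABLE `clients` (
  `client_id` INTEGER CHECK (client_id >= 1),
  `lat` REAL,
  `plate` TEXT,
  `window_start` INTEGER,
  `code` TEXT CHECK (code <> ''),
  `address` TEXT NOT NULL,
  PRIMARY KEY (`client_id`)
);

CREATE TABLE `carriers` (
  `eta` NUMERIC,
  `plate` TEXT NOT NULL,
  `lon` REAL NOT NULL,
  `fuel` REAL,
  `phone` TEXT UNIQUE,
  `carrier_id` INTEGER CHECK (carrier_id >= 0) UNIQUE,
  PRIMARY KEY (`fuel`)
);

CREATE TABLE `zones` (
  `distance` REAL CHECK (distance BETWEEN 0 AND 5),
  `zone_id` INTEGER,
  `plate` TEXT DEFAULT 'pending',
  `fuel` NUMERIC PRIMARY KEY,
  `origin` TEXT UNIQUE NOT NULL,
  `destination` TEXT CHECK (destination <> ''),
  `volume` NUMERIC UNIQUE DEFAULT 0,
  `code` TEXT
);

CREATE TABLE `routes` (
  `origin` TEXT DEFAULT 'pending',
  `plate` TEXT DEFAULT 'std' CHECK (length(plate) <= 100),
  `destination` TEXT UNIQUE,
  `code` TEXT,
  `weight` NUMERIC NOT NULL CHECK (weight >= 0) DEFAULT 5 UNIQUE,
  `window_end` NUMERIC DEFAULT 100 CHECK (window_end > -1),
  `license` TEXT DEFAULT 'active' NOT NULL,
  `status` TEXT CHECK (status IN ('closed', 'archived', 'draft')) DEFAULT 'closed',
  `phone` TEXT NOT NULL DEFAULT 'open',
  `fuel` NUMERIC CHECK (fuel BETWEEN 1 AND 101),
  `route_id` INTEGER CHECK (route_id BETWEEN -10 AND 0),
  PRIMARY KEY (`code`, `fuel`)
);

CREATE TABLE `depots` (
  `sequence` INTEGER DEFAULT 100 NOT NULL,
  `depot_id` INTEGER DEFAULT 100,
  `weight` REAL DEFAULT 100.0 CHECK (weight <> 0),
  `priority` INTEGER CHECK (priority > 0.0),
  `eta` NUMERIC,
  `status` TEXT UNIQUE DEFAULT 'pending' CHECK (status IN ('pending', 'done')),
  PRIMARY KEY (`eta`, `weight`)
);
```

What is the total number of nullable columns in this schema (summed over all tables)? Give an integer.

clients: 4 nullable (lat, plate, window_start, code — PK (client_id) and explicit NOT NULL columns excluded).
carriers: 3 nullable (eta, phone, carrier_id — PK (fuel) and explicit NOT NULL columns excluded).
zones: 6 nullable (distance, zone_id, plate, destination, volume, code — PK (fuel) and explicit NOT NULL columns excluded).
routes: 6 nullable (origin, plate, destination, window_end, status, route_id — PK (code, fuel) and explicit NOT NULL columns excluded).
depots: 3 nullable (depot_id, priority, status — PK (eta, weight) and explicit NOT NULL columns excluded).
Total: 4 + 3 + 6 + 6 + 3 = 22.

22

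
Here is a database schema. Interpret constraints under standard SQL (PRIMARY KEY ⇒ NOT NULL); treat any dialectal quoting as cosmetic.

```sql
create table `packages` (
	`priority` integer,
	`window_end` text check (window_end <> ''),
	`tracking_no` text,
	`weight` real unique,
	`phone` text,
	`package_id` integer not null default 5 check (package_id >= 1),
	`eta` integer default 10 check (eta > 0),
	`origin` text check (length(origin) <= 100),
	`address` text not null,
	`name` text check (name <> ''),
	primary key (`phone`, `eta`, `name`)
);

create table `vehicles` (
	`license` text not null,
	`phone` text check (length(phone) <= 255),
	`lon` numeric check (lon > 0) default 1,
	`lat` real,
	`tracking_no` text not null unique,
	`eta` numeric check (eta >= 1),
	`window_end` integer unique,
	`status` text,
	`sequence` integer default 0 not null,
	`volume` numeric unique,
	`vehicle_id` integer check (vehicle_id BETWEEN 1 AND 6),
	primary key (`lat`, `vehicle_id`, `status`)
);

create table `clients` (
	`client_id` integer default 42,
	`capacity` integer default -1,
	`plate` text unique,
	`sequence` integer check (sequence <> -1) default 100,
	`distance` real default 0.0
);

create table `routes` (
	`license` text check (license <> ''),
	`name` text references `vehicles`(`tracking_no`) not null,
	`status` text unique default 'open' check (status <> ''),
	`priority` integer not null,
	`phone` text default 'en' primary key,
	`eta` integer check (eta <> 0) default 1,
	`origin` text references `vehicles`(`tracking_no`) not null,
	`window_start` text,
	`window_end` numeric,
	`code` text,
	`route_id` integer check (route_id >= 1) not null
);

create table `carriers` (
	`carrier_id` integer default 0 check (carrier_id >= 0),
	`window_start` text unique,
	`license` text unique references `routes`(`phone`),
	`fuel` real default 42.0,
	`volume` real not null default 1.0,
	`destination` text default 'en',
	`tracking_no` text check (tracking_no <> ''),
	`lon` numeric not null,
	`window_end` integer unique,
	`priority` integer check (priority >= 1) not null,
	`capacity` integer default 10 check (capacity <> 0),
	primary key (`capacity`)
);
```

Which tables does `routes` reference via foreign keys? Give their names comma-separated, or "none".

vehicles

- name REFERENCES vehicles(tracking_no).
- origin REFERENCES vehicles(tracking_no).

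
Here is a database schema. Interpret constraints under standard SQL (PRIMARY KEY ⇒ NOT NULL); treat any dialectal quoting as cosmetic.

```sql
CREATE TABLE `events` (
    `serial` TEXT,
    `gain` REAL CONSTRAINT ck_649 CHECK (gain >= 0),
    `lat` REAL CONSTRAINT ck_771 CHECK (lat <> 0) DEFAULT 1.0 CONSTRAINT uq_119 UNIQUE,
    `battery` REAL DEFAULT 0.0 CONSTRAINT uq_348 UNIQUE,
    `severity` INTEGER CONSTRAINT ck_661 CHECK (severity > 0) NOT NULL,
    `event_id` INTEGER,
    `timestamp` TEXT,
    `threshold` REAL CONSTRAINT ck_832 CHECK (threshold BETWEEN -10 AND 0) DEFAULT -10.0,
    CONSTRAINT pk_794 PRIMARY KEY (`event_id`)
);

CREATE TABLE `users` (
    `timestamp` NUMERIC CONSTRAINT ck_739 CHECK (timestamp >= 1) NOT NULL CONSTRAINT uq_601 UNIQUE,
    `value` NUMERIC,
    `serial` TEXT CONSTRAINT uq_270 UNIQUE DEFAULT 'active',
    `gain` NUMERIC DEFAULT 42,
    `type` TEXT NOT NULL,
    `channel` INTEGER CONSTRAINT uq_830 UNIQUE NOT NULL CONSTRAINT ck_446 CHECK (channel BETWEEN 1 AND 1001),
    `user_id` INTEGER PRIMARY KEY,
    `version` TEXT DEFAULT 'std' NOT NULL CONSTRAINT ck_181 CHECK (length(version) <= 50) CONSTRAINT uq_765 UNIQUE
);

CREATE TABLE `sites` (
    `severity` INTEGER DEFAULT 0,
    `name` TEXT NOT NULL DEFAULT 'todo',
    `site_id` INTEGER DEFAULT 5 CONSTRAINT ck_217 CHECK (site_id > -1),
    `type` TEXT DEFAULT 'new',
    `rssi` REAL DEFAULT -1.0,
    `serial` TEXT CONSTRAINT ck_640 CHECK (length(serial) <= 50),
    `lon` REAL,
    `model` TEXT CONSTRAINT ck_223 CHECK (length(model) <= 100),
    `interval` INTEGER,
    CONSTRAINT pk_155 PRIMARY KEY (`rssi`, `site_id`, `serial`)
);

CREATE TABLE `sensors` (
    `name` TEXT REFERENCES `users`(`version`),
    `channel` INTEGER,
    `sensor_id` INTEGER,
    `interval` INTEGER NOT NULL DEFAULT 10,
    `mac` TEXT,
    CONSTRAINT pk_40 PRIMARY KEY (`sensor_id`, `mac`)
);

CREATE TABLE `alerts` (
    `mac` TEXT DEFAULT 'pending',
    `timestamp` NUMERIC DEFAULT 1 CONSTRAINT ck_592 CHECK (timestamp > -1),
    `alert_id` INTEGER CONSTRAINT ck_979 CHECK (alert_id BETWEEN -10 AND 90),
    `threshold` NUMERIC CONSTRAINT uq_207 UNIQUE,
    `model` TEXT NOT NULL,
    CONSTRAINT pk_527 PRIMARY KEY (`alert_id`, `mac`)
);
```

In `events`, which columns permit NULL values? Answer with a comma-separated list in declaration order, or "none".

- serial: no NOT NULL constraint applies → nullable.
- gain: CHECK does not forbid NULL (a CHECK constraint passes when its expression is NULL) → nullable.
- lat: CHECK does not forbid NULL (a CHECK constraint passes when its expression is NULL) → nullable.
- battery: UNIQUE does not imply NOT NULL → nullable.
- severity: declared NOT NULL → not nullable.
- event_id: part of the PRIMARY KEY, which implies NOT NULL → not nullable.
- timestamp: no NOT NULL constraint applies → nullable.
- threshold: CHECK does not forbid NULL (a CHECK constraint passes when its expression is NULL) → nullable.

serial, gain, lat, battery, timestamp, threshold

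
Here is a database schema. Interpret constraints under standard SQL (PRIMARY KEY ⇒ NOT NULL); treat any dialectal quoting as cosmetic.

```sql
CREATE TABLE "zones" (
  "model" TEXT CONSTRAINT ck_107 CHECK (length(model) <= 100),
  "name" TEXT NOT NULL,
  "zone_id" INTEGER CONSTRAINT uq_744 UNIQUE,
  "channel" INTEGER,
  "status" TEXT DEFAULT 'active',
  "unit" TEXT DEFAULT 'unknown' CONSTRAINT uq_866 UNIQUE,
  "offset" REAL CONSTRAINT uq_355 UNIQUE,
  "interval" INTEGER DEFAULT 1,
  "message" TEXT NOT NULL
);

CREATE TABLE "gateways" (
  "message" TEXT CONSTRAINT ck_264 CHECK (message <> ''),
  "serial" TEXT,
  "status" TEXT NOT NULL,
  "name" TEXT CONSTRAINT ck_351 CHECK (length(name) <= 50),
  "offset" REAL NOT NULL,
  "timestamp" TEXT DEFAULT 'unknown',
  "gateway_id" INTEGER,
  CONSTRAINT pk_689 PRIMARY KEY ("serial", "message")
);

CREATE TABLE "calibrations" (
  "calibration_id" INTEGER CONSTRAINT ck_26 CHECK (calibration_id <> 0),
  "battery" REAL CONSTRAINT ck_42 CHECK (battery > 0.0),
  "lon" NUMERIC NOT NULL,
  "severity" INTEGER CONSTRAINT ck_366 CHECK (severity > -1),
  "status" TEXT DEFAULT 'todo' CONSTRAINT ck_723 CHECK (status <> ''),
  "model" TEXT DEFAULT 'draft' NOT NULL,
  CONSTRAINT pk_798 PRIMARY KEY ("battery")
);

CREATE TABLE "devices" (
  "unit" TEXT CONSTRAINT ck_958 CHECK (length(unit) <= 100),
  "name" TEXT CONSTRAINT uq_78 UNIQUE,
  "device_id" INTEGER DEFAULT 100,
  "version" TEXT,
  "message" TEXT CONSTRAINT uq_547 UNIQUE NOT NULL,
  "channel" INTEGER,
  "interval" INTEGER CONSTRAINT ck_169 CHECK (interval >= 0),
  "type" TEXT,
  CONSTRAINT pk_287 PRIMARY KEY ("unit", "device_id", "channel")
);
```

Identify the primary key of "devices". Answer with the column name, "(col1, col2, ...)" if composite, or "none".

A table-level PRIMARY KEY clause names 3 columns: unit, device_id, channel.
This is a composite key — the combination is unique, not each column individually.

(unit, device_id, channel)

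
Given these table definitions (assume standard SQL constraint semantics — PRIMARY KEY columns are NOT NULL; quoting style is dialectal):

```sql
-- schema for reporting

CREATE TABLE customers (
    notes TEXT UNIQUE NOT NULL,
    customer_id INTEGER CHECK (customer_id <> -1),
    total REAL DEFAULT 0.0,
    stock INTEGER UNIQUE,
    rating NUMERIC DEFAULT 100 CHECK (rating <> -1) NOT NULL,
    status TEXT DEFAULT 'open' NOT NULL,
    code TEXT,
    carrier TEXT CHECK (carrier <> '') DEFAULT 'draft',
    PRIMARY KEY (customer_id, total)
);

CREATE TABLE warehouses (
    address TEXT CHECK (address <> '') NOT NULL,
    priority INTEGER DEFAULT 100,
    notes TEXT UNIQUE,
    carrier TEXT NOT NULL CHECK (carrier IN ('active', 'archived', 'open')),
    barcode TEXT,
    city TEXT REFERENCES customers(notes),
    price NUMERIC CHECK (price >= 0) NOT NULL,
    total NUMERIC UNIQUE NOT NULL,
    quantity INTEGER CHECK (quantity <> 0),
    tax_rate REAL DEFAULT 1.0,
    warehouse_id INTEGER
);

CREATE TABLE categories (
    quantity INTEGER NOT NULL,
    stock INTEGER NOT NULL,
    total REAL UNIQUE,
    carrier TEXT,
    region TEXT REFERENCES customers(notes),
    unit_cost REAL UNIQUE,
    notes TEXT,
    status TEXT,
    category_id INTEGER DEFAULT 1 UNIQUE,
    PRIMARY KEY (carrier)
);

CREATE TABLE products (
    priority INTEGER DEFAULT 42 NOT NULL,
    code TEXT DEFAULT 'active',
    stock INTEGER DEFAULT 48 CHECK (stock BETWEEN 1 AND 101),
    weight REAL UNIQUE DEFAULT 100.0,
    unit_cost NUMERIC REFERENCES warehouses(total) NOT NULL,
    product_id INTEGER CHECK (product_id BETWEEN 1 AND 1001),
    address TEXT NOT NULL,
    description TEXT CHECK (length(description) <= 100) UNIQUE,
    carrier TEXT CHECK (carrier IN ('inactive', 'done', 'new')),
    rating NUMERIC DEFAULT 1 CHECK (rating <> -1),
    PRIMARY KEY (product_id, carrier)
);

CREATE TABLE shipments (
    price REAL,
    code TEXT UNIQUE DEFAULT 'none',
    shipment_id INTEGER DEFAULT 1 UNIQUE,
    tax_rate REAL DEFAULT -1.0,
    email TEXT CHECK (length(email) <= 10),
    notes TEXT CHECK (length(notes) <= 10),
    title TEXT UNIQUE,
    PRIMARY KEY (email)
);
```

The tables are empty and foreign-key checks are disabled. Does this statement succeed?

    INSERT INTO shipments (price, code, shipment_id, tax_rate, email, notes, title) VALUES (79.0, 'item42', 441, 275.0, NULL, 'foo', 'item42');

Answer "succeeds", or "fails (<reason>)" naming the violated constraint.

fails (NOT NULL on email)

email is explicitly set to NULL, but email is part of the PRIMARY KEY (implied NOT NULL).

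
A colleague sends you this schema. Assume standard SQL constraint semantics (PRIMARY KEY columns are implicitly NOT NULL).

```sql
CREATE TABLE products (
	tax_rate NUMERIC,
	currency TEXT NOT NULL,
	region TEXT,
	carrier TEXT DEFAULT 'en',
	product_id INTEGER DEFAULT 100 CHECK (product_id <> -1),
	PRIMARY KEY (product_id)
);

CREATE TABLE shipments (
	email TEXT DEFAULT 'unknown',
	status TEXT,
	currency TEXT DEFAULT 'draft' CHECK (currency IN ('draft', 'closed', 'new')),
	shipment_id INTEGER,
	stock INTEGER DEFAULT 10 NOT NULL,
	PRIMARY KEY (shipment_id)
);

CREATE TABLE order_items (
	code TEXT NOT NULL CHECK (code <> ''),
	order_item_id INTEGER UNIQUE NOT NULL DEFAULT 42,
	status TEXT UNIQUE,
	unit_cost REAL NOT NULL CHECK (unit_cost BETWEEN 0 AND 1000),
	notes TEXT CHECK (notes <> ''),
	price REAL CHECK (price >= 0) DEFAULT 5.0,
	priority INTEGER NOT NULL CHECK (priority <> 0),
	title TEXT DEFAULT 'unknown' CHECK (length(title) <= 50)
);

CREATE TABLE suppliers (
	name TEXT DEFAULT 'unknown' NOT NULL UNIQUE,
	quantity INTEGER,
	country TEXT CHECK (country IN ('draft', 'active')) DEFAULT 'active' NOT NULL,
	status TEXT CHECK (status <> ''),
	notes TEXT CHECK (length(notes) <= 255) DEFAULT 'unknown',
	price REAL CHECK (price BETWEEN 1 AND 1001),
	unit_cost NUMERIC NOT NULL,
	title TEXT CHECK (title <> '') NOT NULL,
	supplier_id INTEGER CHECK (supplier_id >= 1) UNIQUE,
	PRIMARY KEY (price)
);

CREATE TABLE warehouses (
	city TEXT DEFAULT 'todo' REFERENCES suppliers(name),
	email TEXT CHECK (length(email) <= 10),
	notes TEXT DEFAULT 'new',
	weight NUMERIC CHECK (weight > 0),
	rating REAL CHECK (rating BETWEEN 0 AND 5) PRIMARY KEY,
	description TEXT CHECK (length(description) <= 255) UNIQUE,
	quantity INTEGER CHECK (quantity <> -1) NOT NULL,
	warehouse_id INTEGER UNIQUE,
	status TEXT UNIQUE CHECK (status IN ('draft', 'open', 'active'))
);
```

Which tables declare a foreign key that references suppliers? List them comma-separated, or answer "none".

- warehouses.city references suppliers(name).

warehouses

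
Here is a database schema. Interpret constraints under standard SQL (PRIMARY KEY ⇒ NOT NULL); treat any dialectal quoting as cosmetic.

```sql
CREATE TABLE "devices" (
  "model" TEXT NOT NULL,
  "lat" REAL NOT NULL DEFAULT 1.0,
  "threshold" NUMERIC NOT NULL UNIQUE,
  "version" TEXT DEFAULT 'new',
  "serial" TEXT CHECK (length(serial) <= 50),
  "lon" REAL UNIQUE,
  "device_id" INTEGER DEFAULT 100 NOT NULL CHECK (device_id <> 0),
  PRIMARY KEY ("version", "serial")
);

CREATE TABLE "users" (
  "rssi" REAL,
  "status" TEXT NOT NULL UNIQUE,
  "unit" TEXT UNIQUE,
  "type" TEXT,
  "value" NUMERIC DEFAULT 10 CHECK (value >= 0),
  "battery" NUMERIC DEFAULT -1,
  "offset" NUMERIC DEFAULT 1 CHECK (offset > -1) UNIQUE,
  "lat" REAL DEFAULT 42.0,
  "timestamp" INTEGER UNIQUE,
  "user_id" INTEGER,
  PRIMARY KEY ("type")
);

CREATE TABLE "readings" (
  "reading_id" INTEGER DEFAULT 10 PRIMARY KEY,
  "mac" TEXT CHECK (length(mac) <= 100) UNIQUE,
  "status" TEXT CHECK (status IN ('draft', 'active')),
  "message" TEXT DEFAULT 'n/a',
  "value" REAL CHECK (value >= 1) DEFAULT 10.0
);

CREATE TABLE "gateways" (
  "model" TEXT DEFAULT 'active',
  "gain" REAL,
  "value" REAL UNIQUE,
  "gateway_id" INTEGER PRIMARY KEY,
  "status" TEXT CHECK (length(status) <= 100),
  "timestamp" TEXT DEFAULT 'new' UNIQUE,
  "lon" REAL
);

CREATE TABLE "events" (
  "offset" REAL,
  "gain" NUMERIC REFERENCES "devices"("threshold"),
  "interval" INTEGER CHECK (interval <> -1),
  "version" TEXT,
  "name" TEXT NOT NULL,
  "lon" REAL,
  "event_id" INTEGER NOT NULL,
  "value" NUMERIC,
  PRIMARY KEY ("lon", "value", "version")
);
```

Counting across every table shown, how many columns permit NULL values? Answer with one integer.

devices: 1 nullable (lon — PK (version, serial) and explicit NOT NULL columns excluded).
users: 8 nullable (rssi, unit, value, battery, offset, lat, timestamp, user_id — PK (type) and explicit NOT NULL columns excluded).
readings: 4 nullable (mac, status, message, value — PK (reading_id) and explicit NOT NULL columns excluded).
gateways: 6 nullable (model, gain, value, status, timestamp, lon — PK (gateway_id) and explicit NOT NULL columns excluded).
events: 3 nullable (offset, gain, interval — PK (lon, value, version) and explicit NOT NULL columns excluded).
Total: 1 + 8 + 4 + 6 + 3 = 22.

22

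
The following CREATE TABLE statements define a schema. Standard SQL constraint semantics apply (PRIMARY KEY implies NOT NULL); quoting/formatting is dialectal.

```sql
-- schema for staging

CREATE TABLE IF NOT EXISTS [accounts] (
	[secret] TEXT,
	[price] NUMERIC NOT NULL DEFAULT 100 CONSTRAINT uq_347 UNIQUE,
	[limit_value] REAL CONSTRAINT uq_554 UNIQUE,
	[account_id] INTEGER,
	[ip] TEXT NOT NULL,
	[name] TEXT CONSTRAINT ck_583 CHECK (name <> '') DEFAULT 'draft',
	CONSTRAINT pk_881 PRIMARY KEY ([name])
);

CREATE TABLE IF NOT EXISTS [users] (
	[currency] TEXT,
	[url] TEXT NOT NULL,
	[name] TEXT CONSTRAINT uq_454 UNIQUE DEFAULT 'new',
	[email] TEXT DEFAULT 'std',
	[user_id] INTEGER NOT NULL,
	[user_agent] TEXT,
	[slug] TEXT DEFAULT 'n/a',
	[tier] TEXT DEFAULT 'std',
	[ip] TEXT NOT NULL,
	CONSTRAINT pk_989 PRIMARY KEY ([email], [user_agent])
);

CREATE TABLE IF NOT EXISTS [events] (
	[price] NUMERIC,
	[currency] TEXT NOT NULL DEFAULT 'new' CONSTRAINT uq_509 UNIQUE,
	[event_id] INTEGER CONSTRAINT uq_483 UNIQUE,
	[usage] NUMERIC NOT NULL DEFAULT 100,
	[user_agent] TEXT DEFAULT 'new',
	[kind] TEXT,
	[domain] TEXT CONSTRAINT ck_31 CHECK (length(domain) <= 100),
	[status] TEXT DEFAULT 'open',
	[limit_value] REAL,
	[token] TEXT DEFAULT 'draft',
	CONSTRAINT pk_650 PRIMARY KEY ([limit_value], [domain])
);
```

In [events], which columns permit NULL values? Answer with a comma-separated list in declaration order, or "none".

- price: no NOT NULL constraint applies → nullable.
- currency: declared NOT NULL → not nullable.
- event_id: UNIQUE does not imply NOT NULL → nullable.
- usage: declared NOT NULL → not nullable.
- user_agent: DEFAULT only fills an omitted column; an explicit NULL is still allowed → nullable.
- kind: no NOT NULL constraint applies → nullable.
- domain: part of the PRIMARY KEY, which implies NOT NULL → not nullable.
- status: DEFAULT only fills an omitted column; an explicit NULL is still allowed → nullable.
- limit_value: part of the PRIMARY KEY, which implies NOT NULL → not nullable.
- token: DEFAULT only fills an omitted column; an explicit NULL is still allowed → nullable.

price, event_id, user_agent, kind, status, token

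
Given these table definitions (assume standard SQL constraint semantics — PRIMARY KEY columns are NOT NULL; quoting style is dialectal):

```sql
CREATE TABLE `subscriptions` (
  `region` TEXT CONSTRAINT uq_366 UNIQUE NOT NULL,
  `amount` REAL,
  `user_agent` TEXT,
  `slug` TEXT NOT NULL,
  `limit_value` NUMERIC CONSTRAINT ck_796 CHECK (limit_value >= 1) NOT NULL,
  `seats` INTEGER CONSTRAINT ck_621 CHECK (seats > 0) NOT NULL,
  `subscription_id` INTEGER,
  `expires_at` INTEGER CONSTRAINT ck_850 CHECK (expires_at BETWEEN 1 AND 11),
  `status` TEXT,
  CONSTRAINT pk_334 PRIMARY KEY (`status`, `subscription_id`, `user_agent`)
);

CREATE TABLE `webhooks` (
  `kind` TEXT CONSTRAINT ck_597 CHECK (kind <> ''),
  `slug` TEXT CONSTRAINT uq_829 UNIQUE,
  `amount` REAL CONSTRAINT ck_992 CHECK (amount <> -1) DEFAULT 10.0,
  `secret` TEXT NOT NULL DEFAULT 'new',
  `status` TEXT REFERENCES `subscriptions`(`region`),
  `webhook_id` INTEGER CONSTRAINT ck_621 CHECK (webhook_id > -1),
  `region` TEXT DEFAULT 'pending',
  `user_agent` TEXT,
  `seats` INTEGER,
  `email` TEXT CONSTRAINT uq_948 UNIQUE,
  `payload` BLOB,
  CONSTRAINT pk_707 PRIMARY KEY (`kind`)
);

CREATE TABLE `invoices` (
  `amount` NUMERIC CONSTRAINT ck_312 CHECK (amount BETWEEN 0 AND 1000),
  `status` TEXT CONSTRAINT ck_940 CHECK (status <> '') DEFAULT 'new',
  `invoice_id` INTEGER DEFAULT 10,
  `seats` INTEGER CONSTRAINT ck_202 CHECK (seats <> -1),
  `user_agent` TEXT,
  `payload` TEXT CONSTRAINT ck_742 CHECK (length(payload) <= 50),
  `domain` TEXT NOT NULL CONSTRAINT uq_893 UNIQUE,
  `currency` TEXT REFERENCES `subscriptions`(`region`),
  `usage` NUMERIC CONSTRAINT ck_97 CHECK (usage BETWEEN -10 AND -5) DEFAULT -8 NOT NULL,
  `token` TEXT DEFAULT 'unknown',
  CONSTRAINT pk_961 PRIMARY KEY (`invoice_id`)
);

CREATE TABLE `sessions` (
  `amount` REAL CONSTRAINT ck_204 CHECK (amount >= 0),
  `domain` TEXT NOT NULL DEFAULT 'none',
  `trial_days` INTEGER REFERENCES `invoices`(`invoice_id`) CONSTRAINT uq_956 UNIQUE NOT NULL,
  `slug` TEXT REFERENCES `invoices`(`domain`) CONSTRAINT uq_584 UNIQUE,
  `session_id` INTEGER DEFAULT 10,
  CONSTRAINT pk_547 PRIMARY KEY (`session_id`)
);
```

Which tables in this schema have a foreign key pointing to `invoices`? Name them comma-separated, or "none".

- sessions.trial_days references invoices(invoice_id).
- sessions.slug references invoices(domain).

sessions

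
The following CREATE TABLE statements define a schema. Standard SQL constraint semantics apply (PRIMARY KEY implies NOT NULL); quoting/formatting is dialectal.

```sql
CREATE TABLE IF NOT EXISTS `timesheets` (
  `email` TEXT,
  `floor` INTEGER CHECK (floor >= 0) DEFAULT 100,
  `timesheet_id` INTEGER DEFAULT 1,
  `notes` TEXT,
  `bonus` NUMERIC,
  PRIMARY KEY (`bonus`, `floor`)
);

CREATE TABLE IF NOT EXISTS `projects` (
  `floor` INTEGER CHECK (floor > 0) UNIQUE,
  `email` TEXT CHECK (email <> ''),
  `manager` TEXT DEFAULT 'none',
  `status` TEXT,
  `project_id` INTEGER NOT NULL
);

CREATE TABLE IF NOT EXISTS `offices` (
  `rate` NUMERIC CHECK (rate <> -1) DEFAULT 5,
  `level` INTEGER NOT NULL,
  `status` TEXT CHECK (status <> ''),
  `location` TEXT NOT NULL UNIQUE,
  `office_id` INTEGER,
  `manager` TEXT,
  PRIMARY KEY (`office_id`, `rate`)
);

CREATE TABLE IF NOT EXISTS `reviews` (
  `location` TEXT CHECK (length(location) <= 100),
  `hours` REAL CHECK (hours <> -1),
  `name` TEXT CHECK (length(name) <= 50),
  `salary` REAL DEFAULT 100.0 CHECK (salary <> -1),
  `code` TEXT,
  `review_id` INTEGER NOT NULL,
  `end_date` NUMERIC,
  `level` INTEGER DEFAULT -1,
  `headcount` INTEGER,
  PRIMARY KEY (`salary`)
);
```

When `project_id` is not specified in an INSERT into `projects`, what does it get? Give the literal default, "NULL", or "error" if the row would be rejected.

error

project_id has no DEFAULT clause.
Omitting it would insert NULL, but it is declared NOT NULL, so the INSERT fails.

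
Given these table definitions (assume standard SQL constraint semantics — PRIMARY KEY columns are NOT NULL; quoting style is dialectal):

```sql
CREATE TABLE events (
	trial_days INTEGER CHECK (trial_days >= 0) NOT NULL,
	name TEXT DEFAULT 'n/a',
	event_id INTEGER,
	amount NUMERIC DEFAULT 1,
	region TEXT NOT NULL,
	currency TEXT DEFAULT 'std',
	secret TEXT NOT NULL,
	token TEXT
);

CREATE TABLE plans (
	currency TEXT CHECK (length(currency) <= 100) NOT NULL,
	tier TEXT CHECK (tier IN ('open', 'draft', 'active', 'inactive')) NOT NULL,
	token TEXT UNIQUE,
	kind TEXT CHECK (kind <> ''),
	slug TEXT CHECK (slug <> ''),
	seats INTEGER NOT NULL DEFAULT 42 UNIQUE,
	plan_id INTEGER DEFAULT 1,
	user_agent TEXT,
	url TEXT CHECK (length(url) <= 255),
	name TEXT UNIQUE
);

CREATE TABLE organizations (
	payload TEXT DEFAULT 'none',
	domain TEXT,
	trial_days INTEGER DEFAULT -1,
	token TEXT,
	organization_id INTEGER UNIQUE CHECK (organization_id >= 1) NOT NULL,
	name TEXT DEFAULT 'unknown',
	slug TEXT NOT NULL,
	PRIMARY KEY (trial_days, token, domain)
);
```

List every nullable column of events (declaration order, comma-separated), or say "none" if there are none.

name, event_id, amount, currency, token

- trial_days: declared NOT NULL → not nullable.
- name: DEFAULT only fills an omitted column; an explicit NULL is still allowed → nullable.
- event_id: no NOT NULL constraint applies → nullable.
- amount: DEFAULT only fills an omitted column; an explicit NULL is still allowed → nullable.
- region: declared NOT NULL → not nullable.
- currency: DEFAULT only fills an omitted column; an explicit NULL is still allowed → nullable.
- secret: declared NOT NULL → not nullable.
- token: no NOT NULL constraint applies → nullable.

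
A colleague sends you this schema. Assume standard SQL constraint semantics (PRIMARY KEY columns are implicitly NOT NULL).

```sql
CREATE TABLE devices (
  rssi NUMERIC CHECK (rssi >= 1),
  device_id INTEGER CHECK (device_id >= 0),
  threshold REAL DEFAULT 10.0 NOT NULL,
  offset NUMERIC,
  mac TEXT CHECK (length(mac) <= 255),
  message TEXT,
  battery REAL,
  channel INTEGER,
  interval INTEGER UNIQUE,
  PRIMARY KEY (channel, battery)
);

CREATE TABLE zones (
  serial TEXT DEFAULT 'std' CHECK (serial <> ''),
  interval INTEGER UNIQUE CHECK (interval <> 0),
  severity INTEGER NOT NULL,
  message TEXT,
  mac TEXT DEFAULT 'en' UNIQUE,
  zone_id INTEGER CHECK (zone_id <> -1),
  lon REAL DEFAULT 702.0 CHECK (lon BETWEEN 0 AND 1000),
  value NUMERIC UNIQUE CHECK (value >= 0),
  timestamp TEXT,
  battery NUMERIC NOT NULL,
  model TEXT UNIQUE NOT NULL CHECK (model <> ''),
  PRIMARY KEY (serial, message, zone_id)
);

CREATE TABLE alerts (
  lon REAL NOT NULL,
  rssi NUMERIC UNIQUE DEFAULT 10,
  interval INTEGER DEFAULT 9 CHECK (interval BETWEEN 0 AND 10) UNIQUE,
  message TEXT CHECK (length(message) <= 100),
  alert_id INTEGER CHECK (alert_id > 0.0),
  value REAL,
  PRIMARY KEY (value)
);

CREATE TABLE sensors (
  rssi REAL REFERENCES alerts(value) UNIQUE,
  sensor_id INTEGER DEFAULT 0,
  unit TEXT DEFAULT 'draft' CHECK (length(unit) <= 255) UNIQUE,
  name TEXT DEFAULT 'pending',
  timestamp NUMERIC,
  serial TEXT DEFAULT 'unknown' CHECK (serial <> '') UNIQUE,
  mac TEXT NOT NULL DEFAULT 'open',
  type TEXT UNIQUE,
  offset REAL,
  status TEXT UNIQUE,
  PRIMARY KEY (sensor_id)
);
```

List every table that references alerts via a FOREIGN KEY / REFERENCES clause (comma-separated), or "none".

- sensors.rssi references alerts(value).

sensors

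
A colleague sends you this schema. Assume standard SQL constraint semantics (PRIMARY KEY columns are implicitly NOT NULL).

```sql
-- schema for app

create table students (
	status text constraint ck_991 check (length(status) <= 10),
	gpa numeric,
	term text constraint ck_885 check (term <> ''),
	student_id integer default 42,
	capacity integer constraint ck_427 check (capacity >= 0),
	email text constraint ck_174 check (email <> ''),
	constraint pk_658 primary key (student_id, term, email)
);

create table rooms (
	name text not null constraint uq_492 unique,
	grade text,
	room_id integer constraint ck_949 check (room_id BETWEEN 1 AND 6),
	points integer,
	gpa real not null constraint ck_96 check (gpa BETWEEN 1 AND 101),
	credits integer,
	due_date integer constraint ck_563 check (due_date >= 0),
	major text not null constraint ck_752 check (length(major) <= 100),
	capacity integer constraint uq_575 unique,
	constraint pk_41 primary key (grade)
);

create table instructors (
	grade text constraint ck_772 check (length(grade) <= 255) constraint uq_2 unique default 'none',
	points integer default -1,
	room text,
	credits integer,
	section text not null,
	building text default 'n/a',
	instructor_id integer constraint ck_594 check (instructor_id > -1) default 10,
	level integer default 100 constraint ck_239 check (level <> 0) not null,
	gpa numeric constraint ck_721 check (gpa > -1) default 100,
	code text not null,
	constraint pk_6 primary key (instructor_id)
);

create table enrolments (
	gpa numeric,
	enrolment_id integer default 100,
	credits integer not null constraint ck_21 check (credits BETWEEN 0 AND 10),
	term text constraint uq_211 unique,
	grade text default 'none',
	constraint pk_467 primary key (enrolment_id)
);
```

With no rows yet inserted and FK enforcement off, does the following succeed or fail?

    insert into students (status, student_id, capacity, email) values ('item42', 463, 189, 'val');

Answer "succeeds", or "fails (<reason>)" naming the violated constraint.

fails (NOT NULL on term)

term is omitted from the column list and has no DEFAULT, so it would receive NULL.
But term is part of the PRIMARY KEY (implied NOT NULL).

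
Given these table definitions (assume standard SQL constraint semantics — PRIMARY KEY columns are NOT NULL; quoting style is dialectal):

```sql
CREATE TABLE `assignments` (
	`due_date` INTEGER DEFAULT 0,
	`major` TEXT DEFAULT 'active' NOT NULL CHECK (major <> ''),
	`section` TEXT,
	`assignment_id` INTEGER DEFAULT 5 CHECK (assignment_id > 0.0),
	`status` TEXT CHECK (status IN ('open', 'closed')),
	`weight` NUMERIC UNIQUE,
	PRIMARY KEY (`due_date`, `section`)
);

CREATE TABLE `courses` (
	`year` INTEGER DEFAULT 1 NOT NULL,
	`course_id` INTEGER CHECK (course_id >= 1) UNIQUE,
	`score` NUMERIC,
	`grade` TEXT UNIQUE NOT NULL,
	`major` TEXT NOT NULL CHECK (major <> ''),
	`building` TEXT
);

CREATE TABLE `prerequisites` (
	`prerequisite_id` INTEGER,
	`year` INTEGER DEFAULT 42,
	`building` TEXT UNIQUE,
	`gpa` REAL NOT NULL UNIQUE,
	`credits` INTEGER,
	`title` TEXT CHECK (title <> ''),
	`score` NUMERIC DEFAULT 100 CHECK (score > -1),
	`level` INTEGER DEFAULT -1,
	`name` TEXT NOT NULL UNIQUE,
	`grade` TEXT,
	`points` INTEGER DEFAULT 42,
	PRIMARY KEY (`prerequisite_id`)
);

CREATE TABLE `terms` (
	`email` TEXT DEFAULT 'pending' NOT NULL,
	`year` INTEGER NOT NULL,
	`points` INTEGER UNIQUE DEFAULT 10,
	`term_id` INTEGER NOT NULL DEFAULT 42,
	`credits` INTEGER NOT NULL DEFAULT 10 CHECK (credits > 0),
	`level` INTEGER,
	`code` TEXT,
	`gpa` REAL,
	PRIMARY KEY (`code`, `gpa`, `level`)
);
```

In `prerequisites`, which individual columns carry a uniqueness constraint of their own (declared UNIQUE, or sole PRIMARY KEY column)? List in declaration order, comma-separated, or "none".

prerequisite_id, building, gpa, name

- prerequisite_id: single-column PRIMARY KEY → unique.
- year: no UNIQUE or single-column PK constraint.
- building: declared UNIQUE → unique.
- gpa: declared UNIQUE → unique.
- credits: no UNIQUE or single-column PK constraint.
- title: no UNIQUE or single-column PK constraint.
- score: no UNIQUE or single-column PK constraint.
- level: no UNIQUE or single-column PK constraint.
- name: declared UNIQUE → unique.
- grade: no UNIQUE or single-column PK constraint.
- points: no UNIQUE or single-column PK constraint.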